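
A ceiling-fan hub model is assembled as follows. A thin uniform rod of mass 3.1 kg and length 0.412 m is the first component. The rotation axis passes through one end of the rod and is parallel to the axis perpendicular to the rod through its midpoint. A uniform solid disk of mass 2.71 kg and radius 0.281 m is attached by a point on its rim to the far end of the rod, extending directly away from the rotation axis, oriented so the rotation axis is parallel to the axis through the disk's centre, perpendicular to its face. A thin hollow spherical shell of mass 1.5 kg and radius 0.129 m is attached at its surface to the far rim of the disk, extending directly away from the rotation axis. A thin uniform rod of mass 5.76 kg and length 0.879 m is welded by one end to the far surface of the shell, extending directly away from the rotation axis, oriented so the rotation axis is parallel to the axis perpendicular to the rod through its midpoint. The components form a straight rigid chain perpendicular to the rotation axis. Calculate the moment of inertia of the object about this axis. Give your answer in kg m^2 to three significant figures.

Thin rod: I_cm = (1/12)ML² = (1/12)(3.1)(0.412)² = 0.043851 kg m^2; centre at d = 0.206 m, so I = I_cm + Md² gives I = 0.043851 + (3.1)(0.206)² = 0.1754 kg m^2.
Solid disk: I_cm = (1/2)MR² = (1/2)(2.71)(0.281)² = 0.10699 kg m^2; centre at d = 0.206 + 0.206 + 0.281 = 0.693 m, so I = I_cm + Md² gives I = 0.10699 + (2.71)(0.693)² = 1.4085 kg m^2.
Spherical shell: I_cm = (2/3)MR² = (2/3)(1.5)(0.129)² = 0.016641 kg m^2; centre at d = 0.206 + 0.206 + 0.281 + 0.281 + 0.129 = 1.103 m, so I = I_cm + Md² gives I = 0.016641 + (1.5)(1.103)² = 1.8416 kg m^2.
Thin rod: I_cm = (1/12)ML² = (1/12)(5.76)(0.879)² = 0.37087 kg m^2; centre at d = 0.206 + 0.206 + 0.281 + 0.281 + 0.129 + 0.129 + 0.4395 = 1.6715 m, so I = I_cm + Md² gives I = 0.37087 + (5.76)(1.6715)² = 16.464 kg m^2.
Total I = 0.1754 + 1.4085 + 1.8416 + 16.464 = 19.889 kg m^2.

19.9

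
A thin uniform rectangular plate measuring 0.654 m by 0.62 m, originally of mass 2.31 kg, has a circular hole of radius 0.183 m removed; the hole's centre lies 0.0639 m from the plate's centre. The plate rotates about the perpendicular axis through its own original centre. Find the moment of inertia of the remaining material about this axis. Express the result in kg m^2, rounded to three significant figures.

Unpierced body about its centre: I₀ = (1/12)M(a²+b²) = (1/12)(2.31)[(0.654)² + (0.62)²] = 0.15633 kg m^2.
The removed disk has mass m = M·πr²/(ab) = (2.31)·π(0.183)²/(0.654·0.62) = 0.59937 kg (same uniform areal density).
Its moment of inertia about the rotation axis (parallel-axis theorem): I_hole = (1/2)mr² + md² = (1/2)(0.59937)(0.183)² + (0.59937)(0.0639)² = 0.012483 kg m^2.
Treating the hole as negative mass, I = I₀ − I_hole = 0.15633 − 0.012483 = 0.14385 kg m^2.

0.144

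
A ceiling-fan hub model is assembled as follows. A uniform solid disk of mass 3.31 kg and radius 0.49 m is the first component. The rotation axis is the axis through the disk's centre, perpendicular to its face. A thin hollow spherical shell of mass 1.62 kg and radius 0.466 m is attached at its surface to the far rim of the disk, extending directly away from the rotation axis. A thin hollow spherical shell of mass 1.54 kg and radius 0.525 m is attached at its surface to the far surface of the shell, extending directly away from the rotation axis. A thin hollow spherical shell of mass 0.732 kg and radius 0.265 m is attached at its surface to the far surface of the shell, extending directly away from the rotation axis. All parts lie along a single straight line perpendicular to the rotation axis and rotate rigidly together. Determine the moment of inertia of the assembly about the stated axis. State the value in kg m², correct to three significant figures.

Solid disk: I_cm = (1/2)MR² = (1/2)(3.31)(0.49)² = 0.39737 kg m²; axis through the centre, so I = 0.39737 kg m².
Spherical shell: I_cm = (2/3)MR² = (2/3)(1.62)(0.466)² = 0.23453 kg m²; centre at d = 0.49 + 0.466 = 0.956 m, so the parallel axis theorem gives I = 0.23453 + (1.62)(0.956)² = 1.7151 kg m².
Spherical shell: I_cm = (2/3)MR² = (2/3)(1.54)(0.525)² = 0.28297 kg m²; centre at d = 0.49 + 0.466 + 0.466 + 0.525 = 1.947 m, so the parallel axis theorem gives I = 0.28297 + (1.54)(1.947)² = 6.1208 kg m².
Spherical shell: I_cm = (2/3)MR² = (2/3)(0.732)(0.265)² = 0.03427 kg m²; centre at d = 0.49 + 0.466 + 0.466 + 0.525 + 0.525 + 0.265 = 2.737 m, so the parallel axis theorem gives I = 0.03427 + (0.732)(2.737)² = 5.5178 kg m².
Total I = 0.39737 + 1.7151 + 6.1208 + 5.5178 = 13.751 kg m².

13.8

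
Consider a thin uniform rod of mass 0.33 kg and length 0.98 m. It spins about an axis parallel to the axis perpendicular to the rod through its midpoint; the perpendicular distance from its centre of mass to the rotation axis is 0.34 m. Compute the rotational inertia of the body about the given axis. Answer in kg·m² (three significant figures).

0.0646

I_cm = (1/12)ML² = (1/12)(0.33)(0.98)² = 0.026411 kg·m²; centre at d = 0.34 m, so the parallel axis theorem gives I = 0.026411 + (0.33)(0.34)² = 0.064559 kg·m².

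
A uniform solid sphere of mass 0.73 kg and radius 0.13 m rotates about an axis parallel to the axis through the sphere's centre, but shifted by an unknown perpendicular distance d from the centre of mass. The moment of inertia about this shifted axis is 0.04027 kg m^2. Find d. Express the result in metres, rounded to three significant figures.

About the centre-of-mass axis, I_cm = (2/5)MR² = (2/5)(0.73)(0.13)² = 0.0049348 kg m^2.
Parallel axis theorem: I = I_cm + Md², so Md² = 0.04027 − 0.0049348 = 0.035335 kg m^2.
d = √(0.035335 / 0.73) = 0.22001 m.

0.220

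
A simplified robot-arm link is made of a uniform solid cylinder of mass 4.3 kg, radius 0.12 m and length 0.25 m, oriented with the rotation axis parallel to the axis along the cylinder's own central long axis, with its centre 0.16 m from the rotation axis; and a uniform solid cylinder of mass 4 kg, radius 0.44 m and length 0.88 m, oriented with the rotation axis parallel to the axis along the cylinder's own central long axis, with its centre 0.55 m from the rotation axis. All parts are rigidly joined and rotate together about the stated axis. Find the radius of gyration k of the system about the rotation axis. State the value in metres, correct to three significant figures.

Solid cylinder: I_cm = (1/2)MR² = (1/2)(4.3)(0.12)² = 0.03096 kg m^2; centre at d = 0.16 m, so the parallel axis theorem gives I = 0.03096 + (4.3)(0.16)² = 0.14104 kg m^2.
Solid cylinder: I_cm = (1/2)MR² = (1/2)(4)(0.44)² = 0.3872 kg m^2; centre at d = 0.55 m, so the parallel axis theorem gives I = 0.3872 + (4)(0.55)² = 1.5972 kg m^2.
Total I = 1.7382 kg m^2; total mass M = 8.3 kg.
k = √(I/M) = √(1.7382/8.3) = 0.45763 m.

0.458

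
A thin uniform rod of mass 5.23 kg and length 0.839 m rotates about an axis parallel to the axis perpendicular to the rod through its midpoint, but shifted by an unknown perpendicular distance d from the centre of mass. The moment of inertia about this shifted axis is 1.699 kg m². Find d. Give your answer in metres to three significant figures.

About the centre-of-mass axis, I_cm = (1/12)ML² = (1/12)(5.23)(0.839)² = 0.30679 kg m².
Parallel axis theorem: I = I_cm + Md², so Md² = 1.699 − 0.30679 = 1.3922 kg m².
d = √(1.3922 / 5.23) = 0.51594 m.

0.516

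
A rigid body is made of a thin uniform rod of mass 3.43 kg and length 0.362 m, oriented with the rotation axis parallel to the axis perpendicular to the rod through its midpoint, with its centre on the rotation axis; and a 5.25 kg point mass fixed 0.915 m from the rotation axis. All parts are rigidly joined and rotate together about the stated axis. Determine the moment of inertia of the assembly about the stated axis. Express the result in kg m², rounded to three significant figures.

Thin rod: I_cm = (1/12)ML² = (1/12)(3.43)(0.362)² = 0.037457 kg m²; axis through the centre, so I = 0.037457 kg m².
Point mass: I_cm = 0; centre at d = 0.915 m, so the parallel axis theorem gives I = 0 + (5.25)(0.915)² = 4.3954 kg m².
Total I = 0.037457 + 4.3954 = 4.4329 kg m².

4.43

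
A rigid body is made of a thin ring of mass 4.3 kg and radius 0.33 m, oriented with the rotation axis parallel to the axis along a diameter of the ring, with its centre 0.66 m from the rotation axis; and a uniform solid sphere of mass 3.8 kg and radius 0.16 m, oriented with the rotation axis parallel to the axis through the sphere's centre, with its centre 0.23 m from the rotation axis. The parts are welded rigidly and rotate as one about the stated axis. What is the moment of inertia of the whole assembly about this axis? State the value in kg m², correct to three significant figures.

2.35

Thin ring: I_cm = (1/2)MR² = (1/2)(4.3)(0.33)² = 0.23414 kg m²; centre at d = 0.66 m, so I = I_cm + Md² gives I = 0.23414 + (4.3)(0.66)² = 2.1072 kg m².
Solid sphere: I_cm = (2/5)MR² = (2/5)(3.8)(0.16)² = 0.038912 kg m²; centre at d = 0.23 m, so I = I_cm + Md² gives I = 0.038912 + (3.8)(0.23)² = 0.23993 kg m².
Total I = 2.1072 + 0.23993 = 2.3471 kg m².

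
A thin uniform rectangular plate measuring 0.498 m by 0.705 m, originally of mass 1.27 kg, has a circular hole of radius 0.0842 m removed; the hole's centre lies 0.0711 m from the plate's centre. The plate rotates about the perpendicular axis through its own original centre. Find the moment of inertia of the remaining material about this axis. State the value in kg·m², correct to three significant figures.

0.0782

Unpierced body about its centre: I₀ = (1/12)M(a²+b²) = (1/12)(1.27)[(0.498)² + (0.705)²] = 0.078849 kg·m².
The removed disk has mass m = M·πr²/(ab) = (1.27)·π(0.0842)²/(0.498·0.705) = 0.080567 kg (same uniform areal density).
Its moment of inertia about the rotation axis (parallel-axis theorem): I_hole = (1/2)mr² + md² = (1/2)(0.080567)(0.0842)² + (0.080567)(0.0711)² = 0.00069288 kg·m².
Treating the hole as negative mass, I = I₀ − I_hole = 0.078849 − 0.00069288 = 0.078156 kg·m².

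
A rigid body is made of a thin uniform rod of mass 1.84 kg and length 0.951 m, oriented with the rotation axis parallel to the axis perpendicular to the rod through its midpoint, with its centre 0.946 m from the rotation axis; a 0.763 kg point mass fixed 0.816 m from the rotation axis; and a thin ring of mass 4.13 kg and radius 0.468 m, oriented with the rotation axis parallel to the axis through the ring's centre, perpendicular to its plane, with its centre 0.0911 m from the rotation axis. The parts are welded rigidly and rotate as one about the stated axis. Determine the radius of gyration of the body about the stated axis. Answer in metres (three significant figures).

0.693

Thin rod: I_cm = (1/12)ML² = (1/12)(1.84)(0.951)² = 0.13867 kg·m²; centre at d = 0.946 m, so I = I_cm + Md² gives I = 0.13867 + (1.84)(0.946)² = 1.7853 kg·m².
Point mass: I_cm = 0; centre at d = 0.816 m, so I = I_cm + Md² gives I = 0 + (0.763)(0.816)² = 0.50805 kg·m².
Thin ring: I_cm = MR² = (4.13)(0.468)² = 0.90457 kg·m²; centre at d = 0.0911 m, so I = I_cm + Md² gives I = 0.90457 + (4.13)(0.0911)² = 0.93884 kg·m².
Total I = 3.2322 kg·m²; total mass M = 6.733 kg.
k = √(I/M) = √(3.2322/6.733) = 0.69286 m.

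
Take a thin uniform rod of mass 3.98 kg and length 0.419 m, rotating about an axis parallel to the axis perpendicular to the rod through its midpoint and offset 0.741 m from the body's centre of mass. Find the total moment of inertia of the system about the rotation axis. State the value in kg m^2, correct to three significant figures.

2.24

I_cm = (1/12)ML² = (1/12)(3.98)(0.419)² = 0.058228 kg m^2; centre at d = 0.741 m, so I = I_cm + Md² gives I = 0.058228 + (3.98)(0.741)² = 2.2436 kg m^2.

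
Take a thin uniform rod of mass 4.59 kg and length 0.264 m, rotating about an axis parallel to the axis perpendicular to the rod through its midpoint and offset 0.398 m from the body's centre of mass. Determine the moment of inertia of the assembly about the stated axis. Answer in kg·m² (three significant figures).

0.754

I_cm = (1/12)ML² = (1/12)(4.59)(0.264)² = 0.026659 kg·m²; centre at d = 0.398 m, so I = I_cm + Md² gives I = 0.026659 + (4.59)(0.398)² = 0.75373 kg·m².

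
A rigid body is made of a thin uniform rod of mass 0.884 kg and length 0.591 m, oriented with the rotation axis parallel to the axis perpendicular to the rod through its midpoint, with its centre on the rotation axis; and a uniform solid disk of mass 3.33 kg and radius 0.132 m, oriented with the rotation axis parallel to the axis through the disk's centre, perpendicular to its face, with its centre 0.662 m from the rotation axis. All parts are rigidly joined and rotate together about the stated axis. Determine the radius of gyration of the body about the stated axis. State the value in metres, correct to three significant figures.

0.599

Thin rod: I_cm = (1/12)ML² = (1/12)(0.884)(0.591)² = 0.02573 kg·m²; axis through the centre, so I = 0.02573 kg·m².
Solid disk: I_cm = (1/2)MR² = (1/2)(3.33)(0.132)² = 0.029011 kg·m²; centre at d = 0.662 m, so I = I_cm + Md² gives I = 0.029011 + (3.33)(0.662)² = 1.4884 kg·m².
Total I = 1.5141 kg·m²; total mass M = 4.214 kg.
k = √(I/M) = √(1.5141/4.214) = 0.59942 m.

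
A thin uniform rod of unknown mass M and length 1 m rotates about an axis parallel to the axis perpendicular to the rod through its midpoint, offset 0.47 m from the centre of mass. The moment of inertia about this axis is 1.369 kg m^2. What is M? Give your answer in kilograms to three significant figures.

I = I_cm + Md² = (1/12)ML² + Md² = M·[0.0833333·(1)² + (0.47)²] = M·0.30423.
So M = 1.369 / 0.30423 = 4.4998 kg.

4.50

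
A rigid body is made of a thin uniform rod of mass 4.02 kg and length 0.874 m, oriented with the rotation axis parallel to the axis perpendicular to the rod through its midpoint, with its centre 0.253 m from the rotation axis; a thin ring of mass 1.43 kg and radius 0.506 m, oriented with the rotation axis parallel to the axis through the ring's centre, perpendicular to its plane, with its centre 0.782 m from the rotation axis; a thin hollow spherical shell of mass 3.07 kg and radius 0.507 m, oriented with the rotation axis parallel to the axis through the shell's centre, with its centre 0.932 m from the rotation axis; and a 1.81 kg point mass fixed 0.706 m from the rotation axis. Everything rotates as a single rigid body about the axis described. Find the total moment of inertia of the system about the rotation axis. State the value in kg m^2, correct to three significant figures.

Thin rod: I_cm = (1/12)ML² = (1/12)(4.02)(0.874)² = 0.2559 kg m^2; centre at d = 0.253 m, so the parallel axis theorem gives I = 0.2559 + (4.02)(0.253)² = 0.51321 kg m^2.
Thin ring: I_cm = MR² = (1.43)(0.506)² = 0.36613 kg m^2; centre at d = 0.782 m, so the parallel axis theorem gives I = 0.36613 + (1.43)(0.782)² = 1.2406 kg m^2.
Spherical shell: I_cm = (2/3)MR² = (2/3)(3.07)(0.507)² = 0.52609 kg m^2; centre at d = 0.932 m, so the parallel axis theorem gives I = 0.52609 + (3.07)(0.932)² = 3.1928 kg m^2.
Point mass: I_cm = 0; centre at d = 0.706 m, so the parallel axis theorem gives I = 0 + (1.81)(0.706)² = 0.90217 kg m^2.
Total I = 0.51321 + 1.2406 + 3.1928 + 0.90217 = 5.8488 kg m^2.

5.85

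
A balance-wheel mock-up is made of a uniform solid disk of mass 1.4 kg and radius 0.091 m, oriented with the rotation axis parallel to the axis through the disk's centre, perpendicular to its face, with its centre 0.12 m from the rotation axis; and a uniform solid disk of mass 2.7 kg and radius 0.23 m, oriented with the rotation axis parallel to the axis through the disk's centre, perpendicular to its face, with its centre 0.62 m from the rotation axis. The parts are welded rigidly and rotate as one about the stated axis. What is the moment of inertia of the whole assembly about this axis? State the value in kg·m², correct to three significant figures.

Solid disk: I_cm = (1/2)MR² = (1/2)(1.4)(0.091)² = 0.0057967 kg·m²; centre at d = 0.12 m, so I = I_cm + Md² gives I = 0.0057967 + (1.4)(0.12)² = 0.025957 kg·m².
Solid disk: I_cm = (1/2)MR² = (1/2)(2.7)(0.23)² = 0.071415 kg·m²; centre at d = 0.62 m, so I = I_cm + Md² gives I = 0.071415 + (2.7)(0.62)² = 1.1093 kg·m².
Total I = 0.025957 + 1.1093 = 1.1353 kg·m².

1.14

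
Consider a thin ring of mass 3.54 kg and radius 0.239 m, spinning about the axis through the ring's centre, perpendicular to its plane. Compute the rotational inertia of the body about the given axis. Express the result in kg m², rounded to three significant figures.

I_cm = MR² = (3.54)(0.239)² = 0.20221 kg m²; axis through the centre, so I = 0.20221 kg m².

0.202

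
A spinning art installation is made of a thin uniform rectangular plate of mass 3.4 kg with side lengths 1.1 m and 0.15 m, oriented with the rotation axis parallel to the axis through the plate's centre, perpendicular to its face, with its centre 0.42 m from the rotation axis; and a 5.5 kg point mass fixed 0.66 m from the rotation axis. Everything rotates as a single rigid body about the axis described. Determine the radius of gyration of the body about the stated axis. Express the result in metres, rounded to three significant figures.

Rectangular plate: I_cm = (1/12)M(a²+b²) = (1/12)(3.4)[(1.1)² + (0.15)²] = 0.34921 kg·m²; centre at d = 0.42 m, so the parallel axis theorem gives I = 0.34921 + (3.4)(0.42)² = 0.94897 kg·m².
Point mass: I_cm = 0; centre at d = 0.66 m, so the parallel axis theorem gives I = 0 + (5.5)(0.66)² = 2.3958 kg·m².
Total I = 3.3448 kg·m²; total mass M = 8.9 kg.
k = √(I/M) = √(3.3448/8.9) = 0.61304 m.

0.613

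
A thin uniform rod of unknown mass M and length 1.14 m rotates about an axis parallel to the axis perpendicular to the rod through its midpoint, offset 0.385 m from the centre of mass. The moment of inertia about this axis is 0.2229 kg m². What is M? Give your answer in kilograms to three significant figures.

0.869

I = I_cm + Md² = (1/12)ML² + Md² = M·[0.0833333·(1.14)² + (0.385)²] = M·0.25653.
So M = 0.2229 / 0.25653 = 0.86892 kg.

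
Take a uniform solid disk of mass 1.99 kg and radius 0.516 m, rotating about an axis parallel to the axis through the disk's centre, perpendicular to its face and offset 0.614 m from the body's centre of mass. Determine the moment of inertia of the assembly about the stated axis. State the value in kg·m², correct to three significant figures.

1.02

I_cm = (1/2)MR² = (1/2)(1.99)(0.516)² = 0.26492 kg·m²; centre at d = 0.614 m, so I = I_cm + Md² gives I = 0.26492 + (1.99)(0.614)² = 1.0151 kg·m².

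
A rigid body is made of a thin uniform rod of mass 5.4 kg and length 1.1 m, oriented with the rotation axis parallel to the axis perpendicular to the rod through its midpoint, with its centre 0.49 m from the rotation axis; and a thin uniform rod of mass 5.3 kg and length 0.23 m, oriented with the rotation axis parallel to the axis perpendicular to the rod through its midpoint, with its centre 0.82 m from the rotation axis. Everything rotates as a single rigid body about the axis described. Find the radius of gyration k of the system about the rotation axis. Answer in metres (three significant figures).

0.712

Thin rod: I_cm = (1/12)ML² = (1/12)(5.4)(1.1)² = 0.5445 kg m²; centre at d = 0.49 m, so the parallel axis theorem gives I = 0.5445 + (5.4)(0.49)² = 1.841 kg m².
Thin rod: I_cm = (1/12)ML² = (1/12)(5.3)(0.23)² = 0.023364 kg m²; centre at d = 0.82 m, so the parallel axis theorem gives I = 0.023364 + (5.3)(0.82)² = 3.5871 kg m².
Total I = 5.4281 kg m²; total mass M = 10.7 kg.
k = √(I/M) = √(5.4281/10.7) = 0.71225 m.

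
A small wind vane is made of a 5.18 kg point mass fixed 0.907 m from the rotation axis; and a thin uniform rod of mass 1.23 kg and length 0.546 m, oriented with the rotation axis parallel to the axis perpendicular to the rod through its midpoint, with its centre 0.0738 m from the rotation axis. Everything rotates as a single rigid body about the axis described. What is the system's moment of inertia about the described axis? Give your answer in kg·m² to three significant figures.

Point mass: I_cm = 0; centre at d = 0.907 m, so I = I_cm + Md² gives I = 0 + (5.18)(0.907)² = 4.2613 kg·m².
Thin rod: I_cm = (1/12)ML² = (1/12)(1.23)(0.546)² = 0.030557 kg·m²; centre at d = 0.0738 m, so I = I_cm + Md² gives I = 0.030557 + (1.23)(0.0738)² = 0.037256 kg·m².
Total I = 4.2613 + 0.037256 = 4.2986 kg·m².

4.30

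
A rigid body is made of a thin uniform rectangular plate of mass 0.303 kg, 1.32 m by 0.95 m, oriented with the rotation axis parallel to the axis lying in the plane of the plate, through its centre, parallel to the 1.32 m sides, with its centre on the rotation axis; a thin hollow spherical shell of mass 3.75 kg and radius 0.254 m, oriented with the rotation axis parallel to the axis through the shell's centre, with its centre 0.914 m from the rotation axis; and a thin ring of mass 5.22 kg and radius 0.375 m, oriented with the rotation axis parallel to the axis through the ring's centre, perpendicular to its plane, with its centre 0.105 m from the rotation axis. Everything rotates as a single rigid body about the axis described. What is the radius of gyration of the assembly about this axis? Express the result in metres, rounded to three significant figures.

Rectangular plate: I_cm = (1/12)Mb² = (1/12)(0.303)(0.95)² = 0.022788 kg m^2; axis through the centre, so I = 0.022788 kg m^2.
Spherical shell: I_cm = (2/3)MR² = (2/3)(3.75)(0.254)² = 0.16129 kg m^2; centre at d = 0.914 m, so I = I_cm + Md² gives I = 0.16129 + (3.75)(0.914)² = 3.294 kg m^2.
Thin ring: I_cm = MR² = (5.22)(0.375)² = 0.73406 kg m^2; centre at d = 0.105 m, so I = I_cm + Md² gives I = 0.73406 + (5.22)(0.105)² = 0.79161 kg m^2.
Total I = 4.1084 kg m^2; total mass M = 9.273 kg.
k = √(I/M) = √(4.1084/9.273) = 0.66562 m.

0.666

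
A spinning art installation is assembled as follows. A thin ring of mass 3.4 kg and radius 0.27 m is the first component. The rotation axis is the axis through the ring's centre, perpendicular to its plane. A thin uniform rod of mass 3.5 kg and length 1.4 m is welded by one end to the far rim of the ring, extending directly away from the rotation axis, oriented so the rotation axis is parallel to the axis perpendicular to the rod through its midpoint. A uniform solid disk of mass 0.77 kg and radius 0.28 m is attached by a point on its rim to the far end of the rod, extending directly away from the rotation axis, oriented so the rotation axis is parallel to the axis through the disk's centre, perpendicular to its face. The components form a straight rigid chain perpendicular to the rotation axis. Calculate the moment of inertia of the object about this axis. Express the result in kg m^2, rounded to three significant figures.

Thin ring: I_cm = MR² = (3.4)(0.27)² = 0.24786 kg m^2; axis through the centre, so I = 0.24786 kg m^2.
Thin rod: I_cm = (1/12)ML² = (1/12)(3.5)(1.4)² = 0.57167 kg m^2; centre at d = 0.27 + 0.7 = 0.97 m, so I = I_cm + Md² gives I = 0.57167 + (3.5)(0.97)² = 3.8648 kg m^2.
Solid disk: I_cm = (1/2)MR² = (1/2)(0.77)(0.28)² = 0.030184 kg m^2; centre at d = 0.27 + 0.7 + 0.7 + 0.28 = 1.95 m, so I = I_cm + Md² gives I = 0.030184 + (0.77)(1.95)² = 2.9581 kg m^2.
Total I = 0.24786 + 3.8648 + 2.9581 = 7.0708 kg m^2.

7.07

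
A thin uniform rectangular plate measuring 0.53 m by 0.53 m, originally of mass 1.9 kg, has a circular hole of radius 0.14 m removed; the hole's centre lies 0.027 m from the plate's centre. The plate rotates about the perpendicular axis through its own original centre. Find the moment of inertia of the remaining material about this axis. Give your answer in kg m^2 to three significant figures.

Unpierced body about its centre: I₀ = (1/12)M(a²+b²) = (1/12)(1.9)[(0.53)² + (0.53)²] = 0.088952 kg m^2.
The removed disk has mass m = M·πr²/(ab) = (1.9)·π(0.14)²/(0.53·0.53) = 0.41649 kg (same uniform areal density).
Its moment of inertia about the rotation axis (parallel-axis theorem): I_hole = (1/2)mr² + md² = (1/2)(0.41649)(0.14)² + (0.41649)(0.027)² = 0.0043853 kg m^2.
Treating the hole as negative mass, I = I₀ − I_hole = 0.088952 − 0.0043853 = 0.084566 kg m^2.

0.0846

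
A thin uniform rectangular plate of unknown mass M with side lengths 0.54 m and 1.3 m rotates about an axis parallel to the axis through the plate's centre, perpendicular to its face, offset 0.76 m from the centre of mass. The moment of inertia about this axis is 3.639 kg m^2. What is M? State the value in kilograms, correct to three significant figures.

I = I_cm + Md² = (1/12)M(a²+b²) + Md² = M·[0.0833333·[(0.54)² + (1.3)²] + (0.76)²] = M·0.74273.
So M = 3.639 / 0.74273 = 4.8995 kg.

4.90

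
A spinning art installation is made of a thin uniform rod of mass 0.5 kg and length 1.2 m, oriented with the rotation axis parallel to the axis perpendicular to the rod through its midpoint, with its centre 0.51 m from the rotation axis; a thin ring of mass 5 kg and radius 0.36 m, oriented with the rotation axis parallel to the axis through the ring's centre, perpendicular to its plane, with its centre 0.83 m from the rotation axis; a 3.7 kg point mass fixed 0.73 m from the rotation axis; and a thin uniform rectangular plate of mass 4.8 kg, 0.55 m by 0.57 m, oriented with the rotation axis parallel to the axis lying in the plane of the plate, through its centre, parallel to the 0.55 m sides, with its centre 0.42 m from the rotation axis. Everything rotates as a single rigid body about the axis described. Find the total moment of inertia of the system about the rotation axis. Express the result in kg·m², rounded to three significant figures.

7.23

Thin rod: I_cm = (1/12)ML² = (1/12)(0.5)(1.2)² = 0.06 kg·m²; centre at d = 0.51 m, so I = I_cm + Md² gives I = 0.06 + (0.5)(0.51)² = 0.19005 kg·m².
Thin ring: I_cm = MR² = (5)(0.36)² = 0.648 kg·m²; centre at d = 0.83 m, so I = I_cm + Md² gives I = 0.648 + (5)(0.83)² = 4.0925 kg·m².
Point mass: I_cm = 0; centre at d = 0.73 m, so I = I_cm + Md² gives I = 0 + (3.7)(0.73)² = 1.9717 kg·m².
Rectangular plate: I_cm = (1/12)Mb² = (1/12)(4.8)(0.57)² = 0.12996 kg·m²; centre at d = 0.42 m, so I = I_cm + Md² gives I = 0.12996 + (4.8)(0.42)² = 0.97668 kg·m².
Total I = 0.19005 + 4.0925 + 1.9717 + 0.97668 = 7.231 kg·m².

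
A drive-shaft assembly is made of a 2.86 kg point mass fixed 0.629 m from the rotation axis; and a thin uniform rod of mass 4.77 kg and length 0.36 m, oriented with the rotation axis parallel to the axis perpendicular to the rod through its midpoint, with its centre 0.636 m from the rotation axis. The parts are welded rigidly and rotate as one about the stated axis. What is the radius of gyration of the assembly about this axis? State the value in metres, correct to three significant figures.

0.639

Point mass: I_cm = 0; centre at d = 0.629 m, so I = I_cm + Md² gives I = 0 + (2.86)(0.629)² = 1.1315 kg m².
Thin rod: I_cm = (1/12)ML² = (1/12)(4.77)(0.36)² = 0.051516 kg m²; centre at d = 0.636 m, so I = I_cm + Md² gives I = 0.051516 + (4.77)(0.636)² = 1.981 kg m².
Total I = 3.1125 kg m²; total mass M = 7.63 kg.
k = √(I/M) = √(3.1125/7.63) = 0.63869 m.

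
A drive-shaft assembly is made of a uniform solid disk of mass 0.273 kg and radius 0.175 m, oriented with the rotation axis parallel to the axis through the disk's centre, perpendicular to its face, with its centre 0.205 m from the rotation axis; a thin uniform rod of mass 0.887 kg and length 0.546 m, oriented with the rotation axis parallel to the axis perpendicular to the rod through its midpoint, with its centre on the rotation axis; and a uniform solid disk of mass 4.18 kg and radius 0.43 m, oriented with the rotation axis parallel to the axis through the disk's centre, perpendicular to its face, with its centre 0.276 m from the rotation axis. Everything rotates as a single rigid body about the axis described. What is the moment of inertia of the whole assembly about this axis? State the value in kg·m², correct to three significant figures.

Solid disk: I_cm = (1/2)MR² = (1/2)(0.273)(0.175)² = 0.0041803 kg·m²; centre at d = 0.205 m, so I = I_cm + Md² gives I = 0.0041803 + (0.273)(0.205)² = 0.015653 kg·m².
Thin rod: I_cm = (1/12)ML² = (1/12)(0.887)(0.546)² = 0.022036 kg·m²; axis through the centre, so I = 0.022036 kg·m².
Solid disk: I_cm = (1/2)MR² = (1/2)(4.18)(0.43)² = 0.38644 kg·m²; centre at d = 0.276 m, so I = I_cm + Md² gives I = 0.38644 + (4.18)(0.276)² = 0.70486 kg·m².
Total I = 0.015653 + 0.022036 + 0.70486 = 0.74255 kg·m².

0.743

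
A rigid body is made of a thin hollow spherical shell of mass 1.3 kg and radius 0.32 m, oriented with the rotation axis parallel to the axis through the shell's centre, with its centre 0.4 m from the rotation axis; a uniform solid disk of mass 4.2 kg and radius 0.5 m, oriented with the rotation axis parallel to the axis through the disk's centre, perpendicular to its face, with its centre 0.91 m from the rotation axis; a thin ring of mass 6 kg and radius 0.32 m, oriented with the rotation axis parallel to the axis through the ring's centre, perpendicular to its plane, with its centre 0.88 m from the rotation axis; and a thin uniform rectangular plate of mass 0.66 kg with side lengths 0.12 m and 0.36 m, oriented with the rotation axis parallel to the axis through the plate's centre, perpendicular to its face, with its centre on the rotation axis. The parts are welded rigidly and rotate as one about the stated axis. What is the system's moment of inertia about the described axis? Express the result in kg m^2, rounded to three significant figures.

9.57

Spherical shell: I_cm = (2/3)MR² = (2/3)(1.3)(0.32)² = 0.088747 kg m^2; centre at d = 0.4 m, so the parallel axis theorem gives I = 0.088747 + (1.3)(0.4)² = 0.29675 kg m^2.
Solid disk: I_cm = (1/2)MR² = (1/2)(4.2)(0.5)² = 0.525 kg m^2; centre at d = 0.91 m, so the parallel axis theorem gives I = 0.525 + (4.2)(0.91)² = 4.003 kg m^2.
Thin ring: I_cm = MR² = (6)(0.32)² = 0.6144 kg m^2; centre at d = 0.88 m, so the parallel axis theorem gives I = 0.6144 + (6)(0.88)² = 5.2608 kg m^2.
Rectangular plate: I_cm = (1/12)M(a²+b²) = (1/12)(0.66)[(0.12)² + (0.36)²] = 0.00792 kg m^2; axis through the centre, so I = 0.00792 kg m^2.
Total I = 0.29675 + 4.003 + 5.2608 + 0.00792 = 9.5685 kg m^2.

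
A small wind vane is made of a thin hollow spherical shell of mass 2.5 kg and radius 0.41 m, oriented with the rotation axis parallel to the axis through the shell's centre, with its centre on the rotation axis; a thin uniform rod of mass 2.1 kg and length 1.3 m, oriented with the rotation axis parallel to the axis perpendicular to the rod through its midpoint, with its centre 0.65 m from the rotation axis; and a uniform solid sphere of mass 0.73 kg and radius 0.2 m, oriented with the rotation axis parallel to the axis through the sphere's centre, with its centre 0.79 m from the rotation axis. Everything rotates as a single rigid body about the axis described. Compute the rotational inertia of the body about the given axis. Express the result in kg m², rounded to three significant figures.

1.93

Spherical shell: I_cm = (2/3)MR² = (2/3)(2.5)(0.41)² = 0.28017 kg m²; axis through the centre, so I = 0.28017 kg m².
Thin rod: I_cm = (1/12)ML² = (1/12)(2.1)(1.3)² = 0.29575 kg m²; centre at d = 0.65 m, so I = I_cm + Md² gives I = 0.29575 + (2.1)(0.65)² = 1.183 kg m².
Solid sphere: I_cm = (2/5)MR² = (2/5)(0.73)(0.2)² = 0.01168 kg m²; centre at d = 0.79 m, so I = I_cm + Md² gives I = 0.01168 + (0.73)(0.79)² = 0.46727 kg m².
Total I = 0.28017 + 1.183 + 0.46727 = 1.9304 kg m².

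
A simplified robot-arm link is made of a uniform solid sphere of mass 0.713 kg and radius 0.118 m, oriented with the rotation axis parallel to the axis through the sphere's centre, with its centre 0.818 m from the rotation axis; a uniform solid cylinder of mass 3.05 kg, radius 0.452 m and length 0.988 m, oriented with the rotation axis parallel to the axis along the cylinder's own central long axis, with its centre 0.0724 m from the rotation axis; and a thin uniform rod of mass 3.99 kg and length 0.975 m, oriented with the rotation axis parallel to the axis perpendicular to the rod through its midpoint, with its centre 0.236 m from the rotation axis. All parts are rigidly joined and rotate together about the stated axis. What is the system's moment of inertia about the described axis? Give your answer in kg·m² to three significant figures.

Solid sphere: I_cm = (2/5)MR² = (2/5)(0.713)(0.118)² = 0.0039711 kg·m²; centre at d = 0.818 m, so the parallel axis theorem gives I = 0.0039711 + (0.713)(0.818)² = 0.48106 kg·m².
Solid cylinder: I_cm = (1/2)MR² = (1/2)(3.05)(0.452)² = 0.31156 kg·m²; centre at d = 0.0724 m, so the parallel axis theorem gives I = 0.31156 + (3.05)(0.0724)² = 0.32755 kg·m².
Thin rod: I_cm = (1/12)ML² = (1/12)(3.99)(0.975)² = 0.31608 kg·m²; centre at d = 0.236 m, so the parallel axis theorem gives I = 0.31608 + (3.99)(0.236)² = 0.53831 kg·m².
Total I = 0.48106 + 0.32755 + 0.53831 = 1.3469 kg·m².

1.35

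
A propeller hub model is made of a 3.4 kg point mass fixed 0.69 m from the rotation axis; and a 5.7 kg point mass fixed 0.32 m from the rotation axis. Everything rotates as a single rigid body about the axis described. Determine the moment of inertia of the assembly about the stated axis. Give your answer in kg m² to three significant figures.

Point mass: I_cm = 0; centre at d = 0.69 m, so I = I_cm + Md² gives I = 0 + (3.4)(0.69)² = 1.6187 kg m².
Point mass: I_cm = 0; centre at d = 0.32 m, so I = I_cm + Md² gives I = 0 + (5.7)(0.32)² = 0.58368 kg m².
Total I = 1.6187 + 0.58368 = 2.2024 kg m².

2.20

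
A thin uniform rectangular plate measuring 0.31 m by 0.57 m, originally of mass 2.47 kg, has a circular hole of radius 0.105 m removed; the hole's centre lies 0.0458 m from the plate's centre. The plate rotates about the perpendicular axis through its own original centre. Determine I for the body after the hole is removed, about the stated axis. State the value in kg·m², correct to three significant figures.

Unpierced body about its centre: I₀ = (1/12)M(a²+b²) = (1/12)(2.47)[(0.31)² + (0.57)²] = 0.086656 kg·m².
The removed disk has mass m = M·πr²/(ab) = (2.47)·π(0.105)²/(0.31·0.57) = 0.48416 kg (same uniform areal density).
Its moment of inertia about the rotation axis (parallel-axis theorem): I_hole = (1/2)mr² + md² = (1/2)(0.48416)(0.105)² + (0.48416)(0.0458)² = 0.0036845 kg·m².
Treating the hole as negative mass, I = I₀ − I_hole = 0.086656 − 0.0036845 = 0.082971 kg·m².

0.0830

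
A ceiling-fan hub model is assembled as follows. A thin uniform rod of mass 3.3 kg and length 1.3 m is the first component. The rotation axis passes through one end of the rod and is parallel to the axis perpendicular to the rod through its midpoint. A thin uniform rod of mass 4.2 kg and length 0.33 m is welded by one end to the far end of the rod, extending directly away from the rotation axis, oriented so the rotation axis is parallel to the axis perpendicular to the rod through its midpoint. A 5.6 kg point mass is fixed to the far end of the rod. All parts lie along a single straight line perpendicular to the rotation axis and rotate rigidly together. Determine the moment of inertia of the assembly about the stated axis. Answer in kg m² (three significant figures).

Thin rod: I_cm = (1/12)ML² = (1/12)(3.3)(1.3)² = 0.46475 kg m²; centre at d = 0.65 m, so the parallel axis theorem gives I = 0.46475 + (3.3)(0.65)² = 1.859 kg m².
Thin rod: I_cm = (1/12)ML² = (1/12)(4.2)(0.33)² = 0.038115 kg m²; centre at d = 0.65 + 0.65 + 0.165 = 1.465 m, so the parallel axis theorem gives I = 0.038115 + (4.2)(1.465)² = 9.0523 kg m².
Point mass: I_cm = 0; centre at d = 0.65 + 0.65 + 0.165 + 0.165 = 1.63 m, so the parallel axis theorem gives I = 0 + (5.6)(1.63)² = 14.879 kg m².
Total I = 1.859 + 9.0523 + 14.879 = 25.79 kg m².

25.8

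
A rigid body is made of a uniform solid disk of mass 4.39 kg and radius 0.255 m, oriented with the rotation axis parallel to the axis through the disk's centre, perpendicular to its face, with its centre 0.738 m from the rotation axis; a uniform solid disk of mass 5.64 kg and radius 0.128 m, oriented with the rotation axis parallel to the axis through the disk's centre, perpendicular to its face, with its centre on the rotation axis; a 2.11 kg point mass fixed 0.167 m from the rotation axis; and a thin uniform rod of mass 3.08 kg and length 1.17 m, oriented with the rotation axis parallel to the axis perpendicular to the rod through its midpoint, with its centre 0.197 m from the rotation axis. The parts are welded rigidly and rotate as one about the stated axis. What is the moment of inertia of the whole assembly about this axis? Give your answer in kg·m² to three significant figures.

3.11

Solid disk: I_cm = (1/2)MR² = (1/2)(4.39)(0.255)² = 0.14273 kg·m²; centre at d = 0.738 m, so I = I_cm + Md² gives I = 0.14273 + (4.39)(0.738)² = 2.5337 kg·m².
Solid disk: I_cm = (1/2)MR² = (1/2)(5.64)(0.128)² = 0.046203 kg·m²; axis through the centre, so I = 0.046203 kg·m².
Point mass: I_cm = 0; centre at d = 0.167 m, so I = I_cm + Md² gives I = 0 + (2.11)(0.167)² = 0.058846 kg·m².
Thin rod: I_cm = (1/12)ML² = (1/12)(3.08)(1.17)² = 0.35135 kg·m²; centre at d = 0.197 m, so I = I_cm + Md² gives I = 0.35135 + (3.08)(0.197)² = 0.47088 kg·m².
Total I = 2.5337 + 0.046203 + 0.058846 + 0.47088 = 3.1096 kg·m².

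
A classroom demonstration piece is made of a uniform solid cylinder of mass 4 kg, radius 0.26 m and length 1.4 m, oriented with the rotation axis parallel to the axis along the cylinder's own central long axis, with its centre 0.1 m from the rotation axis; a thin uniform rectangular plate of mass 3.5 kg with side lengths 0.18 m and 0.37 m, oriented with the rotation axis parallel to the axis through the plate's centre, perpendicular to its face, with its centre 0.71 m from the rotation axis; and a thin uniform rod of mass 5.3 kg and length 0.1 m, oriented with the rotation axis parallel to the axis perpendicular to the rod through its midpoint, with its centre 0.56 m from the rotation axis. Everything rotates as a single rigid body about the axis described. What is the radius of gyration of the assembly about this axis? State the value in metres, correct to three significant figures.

0.534

Solid cylinder: I_cm = (1/2)MR² = (1/2)(4)(0.26)² = 0.1352 kg m^2; centre at d = 0.1 m, so I = I_cm + Md² gives I = 0.1352 + (4)(0.1)² = 0.1752 kg m^2.
Rectangular plate: I_cm = (1/12)M(a²+b²) = (1/12)(3.5)[(0.18)² + (0.37)²] = 0.049379 kg m^2; centre at d = 0.71 m, so I = I_cm + Md² gives I = 0.049379 + (3.5)(0.71)² = 1.8137 kg m^2.
Thin rod: I_cm = (1/12)ML² = (1/12)(5.3)(0.1)² = 0.0044167 kg m^2; centre at d = 0.56 m, so I = I_cm + Md² gives I = 0.0044167 + (5.3)(0.56)² = 1.6665 kg m^2.
Total I = 3.6554 kg m^2; total mass M = 12.8 kg.
k = √(I/M) = √(3.6554/12.8) = 0.5344 m.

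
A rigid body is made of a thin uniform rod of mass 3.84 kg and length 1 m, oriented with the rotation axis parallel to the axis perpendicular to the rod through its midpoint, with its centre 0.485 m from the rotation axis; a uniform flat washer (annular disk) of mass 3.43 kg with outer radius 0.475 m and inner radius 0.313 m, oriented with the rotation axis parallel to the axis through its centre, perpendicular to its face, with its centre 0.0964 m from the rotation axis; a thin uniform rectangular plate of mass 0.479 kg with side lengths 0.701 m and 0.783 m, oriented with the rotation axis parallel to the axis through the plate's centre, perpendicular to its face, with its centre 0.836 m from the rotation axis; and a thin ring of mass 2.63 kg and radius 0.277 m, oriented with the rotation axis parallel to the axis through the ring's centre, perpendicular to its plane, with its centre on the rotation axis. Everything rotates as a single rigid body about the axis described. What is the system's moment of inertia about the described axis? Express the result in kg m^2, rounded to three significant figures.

Thin rod: I_cm = (1/12)ML² = (1/12)(3.84)(1)² = 0.32 kg m^2; centre at d = 0.485 m, so I = I_cm + Md² gives I = 0.32 + (3.84)(0.485)² = 1.2233 kg m^2.
Annular disk: I_cm = (1/2)M(R²+r²) = (1/2)(3.43)[(0.475)² + (0.313)²] = 0.55496 kg m^2; centre at d = 0.0964 m, so I = I_cm + Md² gives I = 0.55496 + (3.43)(0.0964)² = 0.58684 kg m^2.
Rectangular plate: I_cm = (1/12)M(a²+b²) = (1/12)(0.479)[(0.701)² + (0.783)²] = 0.044088 kg m^2; centre at d = 0.836 m, so I = I_cm + Md² gives I = 0.044088 + (0.479)(0.836)² = 0.37886 kg m^2.
Thin ring: I_cm = MR² = (2.63)(0.277)² = 0.2018 kg m^2; axis through the centre, so I = 0.2018 kg m^2.
Total I = 1.2233 + 0.58684 + 0.37886 + 0.2018 = 2.3908 kg m^2.

2.39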